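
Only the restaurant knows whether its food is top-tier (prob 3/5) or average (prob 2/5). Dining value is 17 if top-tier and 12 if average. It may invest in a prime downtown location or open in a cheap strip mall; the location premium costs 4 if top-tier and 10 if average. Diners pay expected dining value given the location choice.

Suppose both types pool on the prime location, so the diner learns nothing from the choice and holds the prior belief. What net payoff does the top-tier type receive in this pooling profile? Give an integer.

Pooled price premium = 3/5·17 + 2/5·12 = 15.
top-tier pays cost 4 for the prime location, so net payoff = 15 − 4 = 11.

11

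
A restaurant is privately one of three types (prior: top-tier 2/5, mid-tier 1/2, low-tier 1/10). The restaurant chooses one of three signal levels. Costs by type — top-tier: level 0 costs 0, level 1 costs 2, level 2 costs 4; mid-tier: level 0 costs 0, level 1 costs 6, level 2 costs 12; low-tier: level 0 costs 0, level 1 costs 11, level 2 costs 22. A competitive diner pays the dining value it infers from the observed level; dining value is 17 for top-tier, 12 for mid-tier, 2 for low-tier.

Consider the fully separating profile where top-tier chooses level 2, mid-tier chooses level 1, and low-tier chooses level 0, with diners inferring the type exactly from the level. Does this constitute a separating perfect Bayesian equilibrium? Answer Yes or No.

Yes

Separating price premiums: level 2 → 17, level 1 → 12, level 0 → 2.
top-tier (assigned level 2): level 0: 2 − 0 = 2; level 1: 12 − 2 = 10; level 2: 17 − 4 = 13. top-tier stays.
mid-tier (assigned level 1): level 0: 2 − 0 = 2; level 1: 12 − 6 = 6; level 2: 17 − 12 = 5. mid-tier stays.
low-tier (assigned level 0): level 0: 2 − 0 = 2; level 1: 12 − 11 = 1; level 2: 17 − 22 = -5. low-tier stays.
Every type prefers its assigned level; separation holds.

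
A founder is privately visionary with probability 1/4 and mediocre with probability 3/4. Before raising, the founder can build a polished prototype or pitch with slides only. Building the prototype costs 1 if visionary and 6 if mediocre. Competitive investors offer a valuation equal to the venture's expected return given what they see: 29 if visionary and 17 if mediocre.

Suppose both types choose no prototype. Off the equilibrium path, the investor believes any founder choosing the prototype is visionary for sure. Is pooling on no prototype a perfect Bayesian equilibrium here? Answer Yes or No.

No

On path, the investor holds the prior and pays 1/4·29 + 3/4·17 = 20. Off path (the prototype), believing visionary, it pays 29.
visionary: no prototype nets 20; the prototype nets 29 − 1 = 28. visionary would deviate.
mediocre: no prototype nets 20; the prototype nets 29 − 6 = 23. mediocre would deviate.
A type deviates, so pooling fails.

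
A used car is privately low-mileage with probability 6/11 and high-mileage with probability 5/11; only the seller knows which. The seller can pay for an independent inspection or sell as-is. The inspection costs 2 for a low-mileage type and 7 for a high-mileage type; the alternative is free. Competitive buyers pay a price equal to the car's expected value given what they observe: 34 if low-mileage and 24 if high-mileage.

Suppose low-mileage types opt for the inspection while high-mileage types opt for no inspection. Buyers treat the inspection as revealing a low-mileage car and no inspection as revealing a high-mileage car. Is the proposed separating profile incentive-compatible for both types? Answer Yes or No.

No

Under these beliefs, the inspection earns price 34 and no inspection earns price 24.
low-mileage: the inspection nets 34 − 2 = 32; no inspection nets 24. low-mileage prefers the inspection.
high-mileage: the inspection nets 34 − 7 = 27; no inspection nets 24. high-mileage would deviate to the inspection.
high-mileage has a profitable deviation, so the profile is not an equilibrium.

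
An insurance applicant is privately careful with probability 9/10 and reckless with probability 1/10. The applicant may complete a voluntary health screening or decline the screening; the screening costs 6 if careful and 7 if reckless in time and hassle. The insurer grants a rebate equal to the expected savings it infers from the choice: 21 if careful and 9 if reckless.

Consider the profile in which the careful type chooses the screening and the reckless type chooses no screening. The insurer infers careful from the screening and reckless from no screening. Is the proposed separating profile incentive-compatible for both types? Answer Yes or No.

Under these beliefs, the screening earns rebate 21 and no screening earns rebate 9.
careful: the screening nets 21 − 6 = 15; no screening nets 9. careful prefers the screening.
reckless: the screening nets 21 − 7 = 14; no screening nets 9. reckless would deviate to the screening.
reckless has a profitable deviation, so the profile is not an equilibrium.

No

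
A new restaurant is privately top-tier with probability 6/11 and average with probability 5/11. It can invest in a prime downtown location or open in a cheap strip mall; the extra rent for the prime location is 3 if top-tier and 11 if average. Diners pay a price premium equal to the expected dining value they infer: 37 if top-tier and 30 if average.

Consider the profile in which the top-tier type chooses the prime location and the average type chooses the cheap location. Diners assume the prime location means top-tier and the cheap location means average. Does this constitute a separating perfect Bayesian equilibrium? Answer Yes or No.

Yes

Under these beliefs, the prime location earns price premium 37 and the cheap location earns price premium 30.
top-tier: the prime location nets 37 − 3 = 34; the cheap location nets 30. top-tier prefers the prime location.
average: the prime location nets 37 − 11 = 26; the cheap location nets 30. average prefers the cheap location.
Neither type deviates, so the separating profile is an equilibrium.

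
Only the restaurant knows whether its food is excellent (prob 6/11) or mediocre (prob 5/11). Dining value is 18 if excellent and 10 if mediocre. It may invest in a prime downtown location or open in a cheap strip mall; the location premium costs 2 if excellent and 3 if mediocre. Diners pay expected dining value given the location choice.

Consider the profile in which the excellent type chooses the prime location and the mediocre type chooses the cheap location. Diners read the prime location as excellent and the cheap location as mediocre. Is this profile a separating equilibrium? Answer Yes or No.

No

Under these beliefs, the prime location earns price premium 18 and the cheap location earns price premium 10.
excellent: the prime location nets 18 − 2 = 16; the cheap location nets 10. excellent prefers the prime location.
mediocre: the prime location nets 18 − 3 = 15; the cheap location nets 10. mediocre would deviate to the prime location.
mediocre has a profitable deviation, so the profile is not an equilibrium.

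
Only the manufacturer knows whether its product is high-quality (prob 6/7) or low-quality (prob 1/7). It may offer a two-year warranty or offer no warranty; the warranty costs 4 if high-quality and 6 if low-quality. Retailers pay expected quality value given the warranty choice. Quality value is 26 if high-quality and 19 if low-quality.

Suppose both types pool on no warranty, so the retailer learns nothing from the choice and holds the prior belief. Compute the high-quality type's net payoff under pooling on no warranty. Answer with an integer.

Pooled price = 6/7·26 + 1/7·19 = 25.
high-quality pays no cost for no warranty, so net payoff = 25.

25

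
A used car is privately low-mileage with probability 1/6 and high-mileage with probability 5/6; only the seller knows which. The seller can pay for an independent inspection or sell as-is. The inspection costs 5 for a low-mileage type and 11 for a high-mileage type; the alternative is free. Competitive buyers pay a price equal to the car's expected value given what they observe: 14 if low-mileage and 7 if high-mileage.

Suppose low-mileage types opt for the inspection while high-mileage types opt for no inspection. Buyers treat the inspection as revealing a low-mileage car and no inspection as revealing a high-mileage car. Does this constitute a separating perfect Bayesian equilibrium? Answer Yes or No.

Under these beliefs, the inspection earns price 14 and no inspection earns price 7.
low-mileage: the inspection nets 14 − 5 = 9; no inspection nets 7. low-mileage prefers the inspection.
high-mileage: the inspection nets 14 − 11 = 3; no inspection nets 7. high-mileage prefers no inspection.
Neither type deviates, so the separating profile is an equilibrium.

Yes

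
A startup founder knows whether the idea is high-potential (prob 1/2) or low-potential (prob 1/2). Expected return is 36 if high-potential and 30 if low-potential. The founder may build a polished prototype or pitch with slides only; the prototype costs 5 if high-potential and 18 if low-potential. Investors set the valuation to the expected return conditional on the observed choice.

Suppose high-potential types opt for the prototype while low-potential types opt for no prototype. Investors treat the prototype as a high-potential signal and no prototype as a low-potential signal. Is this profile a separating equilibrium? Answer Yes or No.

Yes

Under these beliefs, the prototype earns valuation 36 and no prototype earns valuation 30.
high-potential: the prototype nets 36 − 5 = 31; no prototype nets 30. high-potential prefers the prototype.
low-potential: the prototype nets 36 − 18 = 18; no prototype nets 30. low-potential prefers no prototype.
Neither type deviates, so the separating profile is an equilibrium.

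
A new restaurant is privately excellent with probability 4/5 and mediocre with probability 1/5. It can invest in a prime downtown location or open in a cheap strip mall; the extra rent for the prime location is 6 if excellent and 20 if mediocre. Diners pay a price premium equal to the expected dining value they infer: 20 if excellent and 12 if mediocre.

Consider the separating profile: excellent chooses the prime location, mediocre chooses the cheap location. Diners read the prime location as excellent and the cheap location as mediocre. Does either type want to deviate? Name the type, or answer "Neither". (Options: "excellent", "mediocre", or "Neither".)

The prime location pays 20; the cheap location pays 12.
excellent: assigned the prime location, nets 20 − 6 = 14; deviating to the cheap location nets 12.
mediocre: assigned the cheap location, nets 12; deviating to the prime location nets 20 − 20 = 0.
Both types strictly prefer their assigned action; no profitable deviation.

Neither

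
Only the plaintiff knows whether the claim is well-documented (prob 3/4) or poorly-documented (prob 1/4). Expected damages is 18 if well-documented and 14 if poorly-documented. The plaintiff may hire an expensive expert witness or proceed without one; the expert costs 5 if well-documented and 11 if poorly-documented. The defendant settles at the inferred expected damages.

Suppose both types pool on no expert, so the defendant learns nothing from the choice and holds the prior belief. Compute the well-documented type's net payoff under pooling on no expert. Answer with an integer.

17

Pooled settlement = 3/4·18 + 1/4·14 = 17.
well-documented pays no cost for no expert, so net payoff = 17.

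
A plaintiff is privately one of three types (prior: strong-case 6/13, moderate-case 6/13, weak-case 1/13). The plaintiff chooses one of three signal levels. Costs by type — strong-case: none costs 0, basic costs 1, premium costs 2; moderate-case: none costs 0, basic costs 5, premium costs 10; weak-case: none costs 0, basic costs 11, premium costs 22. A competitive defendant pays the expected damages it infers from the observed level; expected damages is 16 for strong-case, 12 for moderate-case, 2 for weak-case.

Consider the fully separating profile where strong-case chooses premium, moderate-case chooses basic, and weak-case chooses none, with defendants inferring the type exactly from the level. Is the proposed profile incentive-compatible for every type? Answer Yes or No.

Yes

Separating settlements: premium → 16, basic → 12, none → 2.
strong-case (assigned premium): none: 2 − 0 = 2; basic: 12 − 1 = 11; premium: 16 − 2 = 14. strong-case stays.
moderate-case (assigned basic): none: 2 − 0 = 2; basic: 12 − 5 = 7; premium: 16 − 10 = 6. moderate-case stays.
weak-case (assigned none): none: 2 − 0 = 2; basic: 12 − 11 = 1; premium: 16 − 22 = -6. weak-case stays.
Every type prefers its assigned level; separation holds.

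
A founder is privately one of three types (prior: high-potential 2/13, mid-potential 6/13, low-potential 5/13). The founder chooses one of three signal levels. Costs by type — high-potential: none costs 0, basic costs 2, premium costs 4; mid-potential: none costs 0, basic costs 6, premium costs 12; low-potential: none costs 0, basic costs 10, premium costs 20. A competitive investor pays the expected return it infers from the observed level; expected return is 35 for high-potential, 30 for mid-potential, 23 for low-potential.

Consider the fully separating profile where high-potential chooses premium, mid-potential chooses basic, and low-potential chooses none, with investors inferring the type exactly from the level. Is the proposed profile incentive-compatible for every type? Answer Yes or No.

Yes

Separating valuations: premium → 35, basic → 30, none → 23.
high-potential (assigned premium): none: 23 − 0 = 23; basic: 30 − 2 = 28; premium: 35 − 4 = 31. high-potential stays.
mid-potential (assigned basic): none: 23 − 0 = 23; basic: 30 − 6 = 24; premium: 35 − 12 = 23. mid-potential stays.
low-potential (assigned none): none: 23 − 0 = 23; basic: 30 − 10 = 20; premium: 35 − 20 = 15. low-potential stays.
Every type prefers its assigned level; separation holds.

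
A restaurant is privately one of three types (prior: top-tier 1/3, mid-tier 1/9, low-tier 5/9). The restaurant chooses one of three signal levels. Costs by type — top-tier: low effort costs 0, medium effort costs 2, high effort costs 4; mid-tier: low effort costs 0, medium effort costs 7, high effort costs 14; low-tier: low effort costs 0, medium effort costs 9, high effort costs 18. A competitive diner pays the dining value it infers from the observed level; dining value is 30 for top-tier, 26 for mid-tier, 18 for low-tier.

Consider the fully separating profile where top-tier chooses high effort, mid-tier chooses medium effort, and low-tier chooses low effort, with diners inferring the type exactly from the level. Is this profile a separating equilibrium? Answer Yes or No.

Yes

Separating price premiums: high effort → 30, medium effort → 26, low effort → 18.
top-tier (assigned high effort): low effort: 18 − 0 = 18; medium effort: 26 − 2 = 24; high effort: 30 − 4 = 26. top-tier stays.
mid-tier (assigned medium effort): low effort: 18 − 0 = 18; medium effort: 26 − 7 = 19; high effort: 30 − 14 = 16. mid-tier stays.
low-tier (assigned low effort): low effort: 18 − 0 = 18; medium effort: 26 − 9 = 17; high effort: 30 − 18 = 12. low-tier stays.
Every type prefers its assigned level; separation holds.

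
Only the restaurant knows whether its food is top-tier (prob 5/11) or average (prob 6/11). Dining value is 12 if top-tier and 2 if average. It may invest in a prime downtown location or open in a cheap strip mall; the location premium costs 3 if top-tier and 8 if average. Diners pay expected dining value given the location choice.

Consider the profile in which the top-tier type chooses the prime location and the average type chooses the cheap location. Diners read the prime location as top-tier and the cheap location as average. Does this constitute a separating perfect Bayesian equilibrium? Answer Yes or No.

No

Under these beliefs, the prime location earns price premium 12 and the cheap location earns price premium 2.
top-tier: the prime location nets 12 − 3 = 9; the cheap location nets 2. top-tier prefers the prime location.
average: the prime location nets 12 − 8 = 4; the cheap location nets 2. average would deviate to the prime location.
average has a profitable deviation, so the profile is not an equilibrium.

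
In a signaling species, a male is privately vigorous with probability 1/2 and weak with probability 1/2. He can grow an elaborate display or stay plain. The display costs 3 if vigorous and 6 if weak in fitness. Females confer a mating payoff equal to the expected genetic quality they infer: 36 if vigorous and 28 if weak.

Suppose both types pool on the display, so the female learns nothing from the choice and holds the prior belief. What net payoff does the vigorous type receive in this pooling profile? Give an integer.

29

Pooled mating payoff = 1/2·36 + 1/2·28 = 32.
vigorous pays cost 3 for the display, so net payoff = 32 − 3 = 29.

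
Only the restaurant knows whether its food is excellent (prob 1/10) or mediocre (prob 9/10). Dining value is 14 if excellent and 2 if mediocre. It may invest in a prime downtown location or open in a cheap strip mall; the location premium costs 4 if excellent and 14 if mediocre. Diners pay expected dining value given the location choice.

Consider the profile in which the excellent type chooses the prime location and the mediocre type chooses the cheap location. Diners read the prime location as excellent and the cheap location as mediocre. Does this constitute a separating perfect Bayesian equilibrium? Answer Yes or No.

Yes

Under these beliefs, the prime location earns price premium 14 and the cheap location earns price premium 2.
excellent: the prime location nets 14 − 4 = 10; the cheap location nets 2. excellent prefers the prime location.
mediocre: the prime location nets 14 − 14 = 0; the cheap location nets 2. mediocre prefers the cheap location.
Neither type deviates, so the separating profile is an equilibrium.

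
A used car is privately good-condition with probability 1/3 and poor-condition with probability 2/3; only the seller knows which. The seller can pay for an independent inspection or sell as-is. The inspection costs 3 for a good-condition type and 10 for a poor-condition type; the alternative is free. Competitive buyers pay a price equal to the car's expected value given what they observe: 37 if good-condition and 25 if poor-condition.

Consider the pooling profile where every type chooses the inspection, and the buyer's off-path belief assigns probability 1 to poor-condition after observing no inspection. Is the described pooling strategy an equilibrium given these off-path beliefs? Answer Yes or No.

No

On path, the buyer holds the prior and pays 1/3·37 + 2/3·25 = 29. Off path (no inspection), believing poor-condition, it pays 25.
good-condition: the inspection nets 29 − 3 = 26; no inspection nets 25. good-condition stays.
poor-condition: the inspection nets 29 − 10 = 19; no inspection nets 25. poor-condition would deviate.
A type deviates, so pooling fails.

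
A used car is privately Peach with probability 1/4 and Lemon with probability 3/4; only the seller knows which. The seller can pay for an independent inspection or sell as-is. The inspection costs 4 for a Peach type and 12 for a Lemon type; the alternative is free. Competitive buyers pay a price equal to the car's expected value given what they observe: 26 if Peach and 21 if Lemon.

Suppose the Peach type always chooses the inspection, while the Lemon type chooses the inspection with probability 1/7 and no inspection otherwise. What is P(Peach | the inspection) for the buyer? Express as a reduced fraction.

P(the inspection) = (1/4)·1 + (3/4)·(1/7) = 5/14.
By Bayes' rule, P(Peach | the inspection) = (1/4) / (5/14) = 7/10.

7/10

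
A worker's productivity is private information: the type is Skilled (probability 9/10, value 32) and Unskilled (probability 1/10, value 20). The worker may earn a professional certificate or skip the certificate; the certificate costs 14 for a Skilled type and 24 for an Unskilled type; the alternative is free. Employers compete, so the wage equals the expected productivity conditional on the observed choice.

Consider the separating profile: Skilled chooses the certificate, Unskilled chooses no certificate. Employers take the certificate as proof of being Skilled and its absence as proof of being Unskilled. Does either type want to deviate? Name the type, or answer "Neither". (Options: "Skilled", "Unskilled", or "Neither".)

Skilled

The certificate pays 32; no certificate pays 20.
Skilled: assigned the certificate, nets 32 − 14 = 18; deviating to no certificate nets 20.
Unskilled: assigned no certificate, nets 20; deviating to the certificate nets 32 − 24 = 8.
The Skilled type gains 2 by deviating.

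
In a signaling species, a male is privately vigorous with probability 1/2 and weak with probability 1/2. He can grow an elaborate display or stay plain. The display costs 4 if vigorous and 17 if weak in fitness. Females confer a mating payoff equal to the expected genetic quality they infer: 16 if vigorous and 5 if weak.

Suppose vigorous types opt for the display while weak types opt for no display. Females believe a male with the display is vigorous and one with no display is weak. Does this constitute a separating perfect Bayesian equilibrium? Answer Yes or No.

Under these beliefs, the display earns mating payoff 16 and no display earns mating payoff 5.
vigorous: the display nets 16 − 4 = 12; no display nets 5. vigorous prefers the display.
weak: the display nets 16 − 17 = -1; no display nets 5. weak prefers no display.
Neither type deviates, so the separating profile is an equilibrium.

Yes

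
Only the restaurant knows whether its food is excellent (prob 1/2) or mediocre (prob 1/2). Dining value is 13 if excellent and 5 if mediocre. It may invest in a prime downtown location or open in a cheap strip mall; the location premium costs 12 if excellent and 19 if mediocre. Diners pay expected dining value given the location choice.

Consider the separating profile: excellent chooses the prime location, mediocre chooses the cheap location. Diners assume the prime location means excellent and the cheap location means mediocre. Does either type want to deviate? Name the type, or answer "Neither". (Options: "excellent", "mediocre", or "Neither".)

excellent

The prime location pays 13; the cheap location pays 5.
excellent: assigned the prime location, nets 13 − 12 = 1; deviating to the cheap location nets 5.
mediocre: assigned the cheap location, nets 5; deviating to the prime location nets 13 − 19 = -6.
The excellent type gains 4 by deviating.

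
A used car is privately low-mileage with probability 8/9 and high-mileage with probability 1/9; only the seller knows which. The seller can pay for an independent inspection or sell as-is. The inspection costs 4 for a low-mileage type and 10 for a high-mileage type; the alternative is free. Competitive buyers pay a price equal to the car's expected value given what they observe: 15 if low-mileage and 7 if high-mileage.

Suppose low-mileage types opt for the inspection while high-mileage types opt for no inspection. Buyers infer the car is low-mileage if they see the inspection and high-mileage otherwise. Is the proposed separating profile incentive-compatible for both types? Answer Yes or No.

Under these beliefs, the inspection earns price 15 and no inspection earns price 7.
low-mileage: the inspection nets 15 − 4 = 11; no inspection nets 7. low-mileage prefers the inspection.
high-mileage: the inspection nets 15 − 10 = 5; no inspection nets 7. high-mileage prefers no inspection.
Neither type deviates, so the separating profile is an equilibrium.

Yes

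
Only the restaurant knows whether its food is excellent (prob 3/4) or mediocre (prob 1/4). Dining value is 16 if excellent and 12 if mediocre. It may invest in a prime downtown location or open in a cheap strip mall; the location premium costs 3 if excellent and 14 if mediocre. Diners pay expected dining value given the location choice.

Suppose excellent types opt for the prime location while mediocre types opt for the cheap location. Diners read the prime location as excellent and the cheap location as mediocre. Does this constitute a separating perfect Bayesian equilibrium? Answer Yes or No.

Yes

Under these beliefs, the prime location earns price premium 16 and the cheap location earns price premium 12.
excellent: the prime location nets 16 − 3 = 13; the cheap location nets 12. excellent prefers the prime location.
mediocre: the prime location nets 16 − 14 = 2; the cheap location nets 12. mediocre prefers the cheap location.
Neither type deviates, so the separating profile is an equilibrium.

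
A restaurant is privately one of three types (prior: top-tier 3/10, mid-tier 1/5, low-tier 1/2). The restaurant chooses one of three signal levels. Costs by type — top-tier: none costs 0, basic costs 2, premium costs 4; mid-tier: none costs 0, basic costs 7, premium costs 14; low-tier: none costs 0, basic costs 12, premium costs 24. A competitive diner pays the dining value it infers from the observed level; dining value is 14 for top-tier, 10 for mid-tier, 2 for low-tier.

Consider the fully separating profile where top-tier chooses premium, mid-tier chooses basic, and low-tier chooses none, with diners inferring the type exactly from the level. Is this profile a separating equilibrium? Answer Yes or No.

Yes

Separating price premiums: premium → 14, basic → 10, none → 2.
top-tier (assigned premium): none: 2 − 0 = 2; basic: 10 − 2 = 8; premium: 14 − 4 = 10. top-tier stays.
mid-tier (assigned basic): none: 2 − 0 = 2; basic: 10 − 7 = 3; premium: 14 − 14 = 0. mid-tier stays.
low-tier (assigned none): none: 2 − 0 = 2; basic: 10 − 12 = -2; premium: 14 − 24 = -10. low-tier stays.
Every type prefers its assigned level; separation holds.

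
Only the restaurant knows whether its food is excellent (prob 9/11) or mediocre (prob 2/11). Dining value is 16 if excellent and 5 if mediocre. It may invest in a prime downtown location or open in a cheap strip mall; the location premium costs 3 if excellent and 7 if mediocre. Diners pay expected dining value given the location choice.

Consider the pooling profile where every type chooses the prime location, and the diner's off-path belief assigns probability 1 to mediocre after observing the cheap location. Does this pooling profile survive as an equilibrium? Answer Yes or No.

Yes

On path, the diner holds the prior and pays 9/11·16 + 2/11·5 = 14. Off path (the cheap location), believing mediocre, it pays 5.
excellent: the prime location nets 14 − 3 = 11; the cheap location nets 5. excellent stays.
mediocre: the prime location nets 14 − 7 = 7; the cheap location nets 5. mediocre stays.
No type deviates, so pooling is sustained.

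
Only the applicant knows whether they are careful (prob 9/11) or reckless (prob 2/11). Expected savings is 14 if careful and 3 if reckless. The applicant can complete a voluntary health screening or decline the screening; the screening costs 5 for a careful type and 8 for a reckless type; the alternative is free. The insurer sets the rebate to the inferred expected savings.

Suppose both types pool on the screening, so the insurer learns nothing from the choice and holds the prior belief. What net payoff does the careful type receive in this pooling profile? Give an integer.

Pooled rebate = 9/11·14 + 2/11·3 = 12.
careful pays cost 5 for the screening, so net payoff = 12 − 5 = 7.

7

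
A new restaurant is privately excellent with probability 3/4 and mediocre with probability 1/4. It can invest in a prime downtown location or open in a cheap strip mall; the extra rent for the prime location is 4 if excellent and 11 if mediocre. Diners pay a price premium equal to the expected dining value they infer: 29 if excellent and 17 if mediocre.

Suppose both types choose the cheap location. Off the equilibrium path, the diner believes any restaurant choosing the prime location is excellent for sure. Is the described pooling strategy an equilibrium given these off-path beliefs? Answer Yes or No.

On path, the diner holds the prior and pays 3/4·29 + 1/4·17 = 26. Off path (the prime location), believing excellent, it pays 29.
excellent: the cheap location nets 26; the prime location nets 29 − 4 = 25. excellent stays.
mediocre: the cheap location nets 26; the prime location nets 29 − 11 = 18. mediocre stays.
No type deviates, so pooling is sustained.

Yes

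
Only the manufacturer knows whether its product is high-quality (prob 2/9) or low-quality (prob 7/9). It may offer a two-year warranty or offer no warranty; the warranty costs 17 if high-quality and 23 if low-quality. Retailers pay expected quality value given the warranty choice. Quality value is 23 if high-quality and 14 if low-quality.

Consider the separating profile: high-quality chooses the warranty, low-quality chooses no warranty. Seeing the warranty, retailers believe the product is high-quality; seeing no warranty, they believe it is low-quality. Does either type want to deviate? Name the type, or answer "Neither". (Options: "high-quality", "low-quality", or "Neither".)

The warranty pays 23; no warranty pays 14.
high-quality: assigned the warranty, nets 23 − 17 = 6; deviating to no warranty nets 14.
low-quality: assigned no warranty, nets 14; deviating to the warranty nets 23 − 23 = 0.
The high-quality type gains 8 by deviating.

high-quality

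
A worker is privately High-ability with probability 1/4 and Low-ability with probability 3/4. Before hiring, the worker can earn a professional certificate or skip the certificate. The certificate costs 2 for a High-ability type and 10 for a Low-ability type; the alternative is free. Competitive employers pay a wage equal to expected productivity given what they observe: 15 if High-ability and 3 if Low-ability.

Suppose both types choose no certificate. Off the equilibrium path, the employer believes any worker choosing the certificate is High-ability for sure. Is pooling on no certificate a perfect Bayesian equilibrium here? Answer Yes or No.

On path, the employer holds the prior and pays 1/4·15 + 3/4·3 = 6. Off path (the certificate), believing High-ability, it pays 15.
High-ability: no certificate nets 6; the certificate nets 15 − 2 = 13. High-ability would deviate.
Low-ability: no certificate nets 6; the certificate nets 15 − 10 = 5. Low-ability stays.
A type deviates, so pooling fails.

No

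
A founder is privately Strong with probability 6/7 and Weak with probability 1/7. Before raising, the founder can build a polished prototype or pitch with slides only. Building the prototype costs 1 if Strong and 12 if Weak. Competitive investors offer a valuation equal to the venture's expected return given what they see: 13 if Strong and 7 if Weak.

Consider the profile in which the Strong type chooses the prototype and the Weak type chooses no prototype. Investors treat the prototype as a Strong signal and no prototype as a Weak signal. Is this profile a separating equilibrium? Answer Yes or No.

Under these beliefs, the prototype earns valuation 13 and no prototype earns valuation 7.
Strong: the prototype nets 13 − 1 = 12; no prototype nets 7. Strong prefers the prototype.
Weak: the prototype nets 13 − 12 = 1; no prototype nets 7. Weak prefers no prototype.
Neither type deviates, so the separating profile is an equilibrium.

Yes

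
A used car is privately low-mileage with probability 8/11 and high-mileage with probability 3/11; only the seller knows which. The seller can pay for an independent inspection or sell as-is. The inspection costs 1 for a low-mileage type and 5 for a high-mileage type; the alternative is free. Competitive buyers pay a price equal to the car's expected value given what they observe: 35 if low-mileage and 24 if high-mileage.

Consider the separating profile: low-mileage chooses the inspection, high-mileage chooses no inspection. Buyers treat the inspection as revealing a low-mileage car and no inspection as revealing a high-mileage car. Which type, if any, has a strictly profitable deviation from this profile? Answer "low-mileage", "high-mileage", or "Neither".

The inspection pays 35; no inspection pays 24.
low-mileage: assigned the inspection, nets 35 − 1 = 34; deviating to no inspection nets 24.
high-mileage: assigned no inspection, nets 24; deviating to the inspection nets 35 − 5 = 30.
The high-mileage type gains 6 by deviating.

high-mileage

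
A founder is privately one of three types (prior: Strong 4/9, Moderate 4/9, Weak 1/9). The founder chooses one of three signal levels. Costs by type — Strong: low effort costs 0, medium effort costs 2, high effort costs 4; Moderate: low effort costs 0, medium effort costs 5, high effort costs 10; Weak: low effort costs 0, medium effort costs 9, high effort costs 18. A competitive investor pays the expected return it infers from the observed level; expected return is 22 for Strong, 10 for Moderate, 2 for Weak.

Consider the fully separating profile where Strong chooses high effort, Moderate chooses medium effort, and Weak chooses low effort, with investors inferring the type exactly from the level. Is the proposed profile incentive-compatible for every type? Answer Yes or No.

Separating valuations: high effort → 22, medium effort → 10, low effort → 2.
Strong (assigned high effort): low effort: 2 − 0 = 2; medium effort: 10 − 2 = 8; high effort: 22 − 4 = 18. Strong stays.
Moderate (assigned medium effort): low effort: 2 − 0 = 2; medium effort: 10 − 5 = 5; high effort: 22 − 10 = 12. Moderate prefers high effort.
Weak (assigned low effort): low effort: 2 − 0 = 2; medium effort: 10 − 9 = 1; high effort: 22 − 18 = 4. Weak prefers high effort.
At least one type deviates; the separating profile fails.

No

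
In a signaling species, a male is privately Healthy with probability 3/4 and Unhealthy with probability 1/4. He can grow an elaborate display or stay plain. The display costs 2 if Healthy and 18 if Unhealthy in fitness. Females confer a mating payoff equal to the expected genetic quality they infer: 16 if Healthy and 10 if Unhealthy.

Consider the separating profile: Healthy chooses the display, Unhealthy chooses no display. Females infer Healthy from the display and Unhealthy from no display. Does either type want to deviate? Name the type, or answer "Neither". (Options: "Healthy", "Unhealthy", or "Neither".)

The display pays 16; no display pays 10.
Healthy: assigned the display, nets 16 − 2 = 14; deviating to no display nets 10.
Unhealthy: assigned no display, nets 10; deviating to the display nets 16 − 18 = -2.
Both types strictly prefer their assigned action; no profitable deviation.

Neither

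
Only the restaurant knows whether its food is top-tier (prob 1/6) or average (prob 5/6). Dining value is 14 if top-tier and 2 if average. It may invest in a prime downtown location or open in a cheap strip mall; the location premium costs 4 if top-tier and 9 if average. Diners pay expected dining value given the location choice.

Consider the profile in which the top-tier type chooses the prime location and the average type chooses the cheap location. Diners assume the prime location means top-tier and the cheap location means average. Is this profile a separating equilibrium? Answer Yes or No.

Under these beliefs, the prime location earns price premium 14 and the cheap location earns price premium 2.
top-tier: the prime location nets 14 − 4 = 10; the cheap location nets 2. top-tier prefers the prime location.
average: the prime location nets 14 − 9 = 5; the cheap location nets 2. average would deviate to the prime location.
average has a profitable deviation, so the profile is not an equilibrium.

No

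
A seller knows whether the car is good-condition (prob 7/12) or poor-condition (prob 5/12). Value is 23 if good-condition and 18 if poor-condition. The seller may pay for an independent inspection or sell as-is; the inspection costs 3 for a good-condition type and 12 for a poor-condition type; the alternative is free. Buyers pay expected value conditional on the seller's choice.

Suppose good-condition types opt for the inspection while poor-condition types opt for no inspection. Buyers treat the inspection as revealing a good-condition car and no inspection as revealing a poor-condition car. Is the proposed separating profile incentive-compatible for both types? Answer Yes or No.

Yes

Under these beliefs, the inspection earns price 23 and no inspection earns price 18.
good-condition: the inspection nets 23 − 3 = 20; no inspection nets 18. good-condition prefers the inspection.
poor-condition: the inspection nets 23 − 12 = 11; no inspection nets 18. poor-condition prefers no inspection.
Neither type deviates, so the separating profile is an equilibrium.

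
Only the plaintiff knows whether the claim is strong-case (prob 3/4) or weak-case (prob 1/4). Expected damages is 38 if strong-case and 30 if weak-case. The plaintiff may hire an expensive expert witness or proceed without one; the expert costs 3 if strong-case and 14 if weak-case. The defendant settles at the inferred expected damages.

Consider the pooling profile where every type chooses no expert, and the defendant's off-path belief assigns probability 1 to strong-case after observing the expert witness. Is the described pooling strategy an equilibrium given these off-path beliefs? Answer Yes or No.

On path, the defendant holds the prior and pays 3/4·38 + 1/4·30 = 36. Off path (the expert witness), believing strong-case, it pays 38.
strong-case: no expert nets 36; the expert witness nets 38 − 3 = 35. strong-case stays.
weak-case: no expert nets 36; the expert witness nets 38 − 14 = 24. weak-case stays.
No type deviates, so pooling is sustained.

Yes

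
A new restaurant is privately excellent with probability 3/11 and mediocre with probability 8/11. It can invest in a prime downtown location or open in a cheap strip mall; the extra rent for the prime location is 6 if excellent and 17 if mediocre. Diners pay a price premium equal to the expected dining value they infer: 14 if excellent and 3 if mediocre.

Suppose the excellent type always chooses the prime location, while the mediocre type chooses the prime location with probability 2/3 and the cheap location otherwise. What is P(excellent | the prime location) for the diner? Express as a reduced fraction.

P(the prime location) = (3/11)·1 + (8/11)·(2/3) = 25/33.
By Bayes' rule, P(excellent | the prime location) = (3/11) / (25/33) = 9/25.

9/25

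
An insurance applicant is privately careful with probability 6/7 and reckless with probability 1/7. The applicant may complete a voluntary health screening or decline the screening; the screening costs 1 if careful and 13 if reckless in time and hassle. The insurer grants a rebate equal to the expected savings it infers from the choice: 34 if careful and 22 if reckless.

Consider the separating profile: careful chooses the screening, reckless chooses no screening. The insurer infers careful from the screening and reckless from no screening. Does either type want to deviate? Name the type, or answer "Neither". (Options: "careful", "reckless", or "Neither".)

Neither

The screening pays 34; no screening pays 22.
careful: assigned the screening, nets 34 − 1 = 33; deviating to no screening nets 22.
reckless: assigned no screening, nets 22; deviating to the screening nets 34 − 13 = 21.
Both types strictly prefer their assigned action; no profitable deviation.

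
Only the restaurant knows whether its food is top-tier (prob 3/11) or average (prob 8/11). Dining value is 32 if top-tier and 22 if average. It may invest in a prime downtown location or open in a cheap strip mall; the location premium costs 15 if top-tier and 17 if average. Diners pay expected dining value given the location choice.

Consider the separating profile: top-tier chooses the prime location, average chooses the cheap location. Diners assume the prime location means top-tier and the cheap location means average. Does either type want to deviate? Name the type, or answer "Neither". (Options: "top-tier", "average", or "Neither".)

The prime location pays 32; the cheap location pays 22.
top-tier: assigned the prime location, nets 32 − 15 = 17; deviating to the cheap location nets 22.
average: assigned the cheap location, nets 22; deviating to the prime location nets 32 − 17 = 15.
The top-tier type gains 5 by deviating.

top-tier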